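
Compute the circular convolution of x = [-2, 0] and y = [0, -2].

(x ⊛ y)[n] = Σ(m=0 to 1) x[m] · y[(n-m) mod 2]

Computing each output sample:
(x ⊛ y)[0] = 0
(x ⊛ y)[1] = 4

x ⊛ y = [0, 4]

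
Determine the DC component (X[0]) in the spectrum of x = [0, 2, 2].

X[0] = Σ(n=0 to 2) x[n] · ω_3^0 = Σ x[n]
= (0) + (2) + (2)

X[0] = 4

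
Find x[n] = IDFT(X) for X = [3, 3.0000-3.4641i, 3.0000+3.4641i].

x[n] = (1/3) Σ(k=0 to 2) X[k] · e^(2πikn/3)

Computing each x[n]:
x[0] = 3
x[1] = 2
x[2] = -2

x = [3, 2, -2]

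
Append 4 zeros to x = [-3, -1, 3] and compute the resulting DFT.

Original 3-point DFT: [-1, -4.0000+3.4641i, -4.0000-3.4641i]
Zero-padded 7-point DFT provides frequency interpolation.

DFT_7([x, 0, ...]) = [-1, -4.2911-2.1430i, -5.4804+2.2766i, -0.2286+2.7794i, -0.2286-2.7794i, -5.4804-2.2766i, -4.2911+2.1430i]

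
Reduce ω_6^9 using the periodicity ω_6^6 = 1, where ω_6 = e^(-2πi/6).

Since ω_6^6 = 1, powers reduce modulo 6.
9 mod 6 = 3
So ω_6^9 = ω_6^3 = e^(-2πi·3/6)

ω_6^9 = ω_6^3 = -1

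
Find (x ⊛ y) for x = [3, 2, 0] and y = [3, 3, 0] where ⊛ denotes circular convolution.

(x ⊛ y)[n] = Σ(m=0 to 2) x[m] · y[(n-m) mod 3]

Computing each output sample:
(x ⊛ y)[0] = 9
(x ⊛ y)[1] = 15
(x ⊛ y)[2] = 6

x ⊛ y = [9, 15, 6]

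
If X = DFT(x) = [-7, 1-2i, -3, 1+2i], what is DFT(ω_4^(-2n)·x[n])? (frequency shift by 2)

Modulation property: DFT(ω_4^(-2n)·x[n]) = X[(k-2) mod 4], so circularly shift X by 2 positions.

X[k-2] = [-3, 1+2i, -7, 1-2i]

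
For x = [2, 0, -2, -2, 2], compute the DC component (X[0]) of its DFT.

X[0] = Σ(n=0 to 4) x[n] · ω_5^0 = Σ x[n]
= (2) + (0) + (-2) + (-2) + (2)

X[0] = 0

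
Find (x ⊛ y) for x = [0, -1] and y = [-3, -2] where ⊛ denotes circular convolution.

(x ⊛ y)[n] = Σ(m=0 to 1) x[m] · y[(n-m) mod 2]

Computing each output sample:
(x ⊛ y)[0] = 2
(x ⊛ y)[1] = 3

x ⊛ y = [2, 3]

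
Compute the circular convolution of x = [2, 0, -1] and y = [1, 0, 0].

(x ⊛ y)[n] = Σ(m=0 to 2) x[m] · y[(n-m) mod 3]

Computing each output sample:
(x ⊛ y)[0] = 2
(x ⊛ y)[1] = 0
(x ⊛ y)[2] = -1

x ⊛ y = [2, 0, -1]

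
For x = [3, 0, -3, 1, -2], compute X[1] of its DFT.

X[1] = Σ(n=0 to 4) x[n] · ω_5^(1n) where ω_5 = e^(-2πi/5)
= (3)·ω_5^0 + (0)·ω_5^1 + (-3)·ω_5^2 + (1)·ω_5^3 + (-2)·ω_5^4

X[1] = 4.0000+0.4490i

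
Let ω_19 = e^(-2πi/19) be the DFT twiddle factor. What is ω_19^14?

ω_19^14 = e^(-2πi·14/19)
= cos(-2π·14/19) + i·sin(-2π·14/19)
= cos(-28π/19) + i·sin(-28π/19)

ω_19^14 = cos(-28π/19) + i·sin(-28π/19) = -0.0826+0.9966i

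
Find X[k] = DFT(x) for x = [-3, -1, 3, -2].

X[k] = Σ(n=0 to 3) x[n] · ω_4^(nk)
where ω_4 = e^(-2πi/4)

Computing each X[k]:
X[0] = -3
X[1] = -6-1i
X[2] = 3
X[3] = -6+1i

X = [-3, -6-1i, 3, -6+1i]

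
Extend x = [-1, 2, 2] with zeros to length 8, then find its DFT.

Original 3-point DFT: [3, -3, -3]
Zero-padded 8-point DFT provides frequency interpolation.

DFT_8([x, 0, ...]) = [3, 0.4142-3.4142i, -3-2i, -2.4142+0.5858i, -1, -2.4142-0.5858i, -3+2i, 0.4142+3.4142i]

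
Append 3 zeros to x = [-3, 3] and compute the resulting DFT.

Original 2-point DFT: [0, -6]
Zero-padded 5-point DFT provides frequency interpolation.

DFT_5([x, 0, ...]) = [0, -2.0729-2.8532i, -5.4271-1.7634i, -5.4271+1.7634i, -2.0729+2.8532i]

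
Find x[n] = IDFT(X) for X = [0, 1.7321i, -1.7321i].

x[n] = (1/3) Σ(k=0 to 2) X[k] · e^(2πikn/3)

Computing each x[n]:
x[0] = 0
x[1] = -1
x[2] = 1

x = [0, -1, 1]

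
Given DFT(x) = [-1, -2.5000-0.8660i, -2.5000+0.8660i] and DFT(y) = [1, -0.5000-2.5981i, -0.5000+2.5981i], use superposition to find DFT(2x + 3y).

By linearity: DFT(2x + 3y) = 2·DFT(x) + 3·DFT(y)
= 2·[-1, -2.5000-0.8660i, -2.5000+0.8660i] + 3·[1, -0.5000-2.5981i, -0.5000+2.5981i]

Computing element-wise:
Z[0] = 2·(-1) + 3·(1) = 1
Z[1] = 2·(-2.5000-0.8660i) + 3·(-0.5000-2.5981i) = -6.5000-9.5263i
Z[2] = 2·(-2.5000+0.8660i) + 3·(-0.5000+2.5981i) = -6.5000+9.5263i

DFT(2x + 3y) = 2·X + 3·Y = [1, -6.5000-9.5263i, -6.5000+9.5263i]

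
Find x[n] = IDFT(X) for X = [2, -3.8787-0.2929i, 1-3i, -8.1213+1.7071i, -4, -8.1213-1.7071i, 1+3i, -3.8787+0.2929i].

x[n] = (1/8) Σ(k=0 to 7) X[k] · e^(2πikn/8)

Computing each x[n]:
x[0] = -3
x[1] = 2
x[2] = 0
x[3] = -1
x[4] = 3
x[5] = 1
x[6] = -1
x[7] = 1

x = [-3, 2, 0, -1, 3, 1, -1, 1]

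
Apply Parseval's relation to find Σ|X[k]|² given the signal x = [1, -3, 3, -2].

Parseval: Σ|x[n]|² = (1/N)Σ|X[k]|², so Σ|X[k]|² = N·Σ|x[n]|² = 4·23.0000

Σ|X[k]|² = N·Σ|x[n]|² = 4·23.0000 = 92.0000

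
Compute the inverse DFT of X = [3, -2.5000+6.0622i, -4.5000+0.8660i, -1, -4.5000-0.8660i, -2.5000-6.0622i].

x[n] = (1/6) Σ(k=0 to 5) X[k] · e^(2πikn/6)

Computing each x[n]:
x[0] = -2
x[1] = -1
x[2] = 0
x[3] = 0
x[4] = 3
x[5] = 3

x = [-2, -1, 0, 0, 3, 3]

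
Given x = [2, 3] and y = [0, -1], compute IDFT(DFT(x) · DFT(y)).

(x ⊛ y)[n] = Σ(m=0 to 1) x[m] · y[(n-m) mod 2]

Computing each output sample:
(x ⊛ y)[0] = -3
(x ⊛ y)[1] = -2

x ⊛ y = [-3, -2]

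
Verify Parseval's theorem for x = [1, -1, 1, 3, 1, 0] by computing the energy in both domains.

Time domain:
Σ|x[n]|² = |1|² + |-1|² + |1|² + |3|² + |1|² + |0|² = 13.0000

Frequency domain:
(1/6)Σ|X[k]|² = (1/6)(|5|² + |-3.5000+0.8660i|² + |3.5000+0.8660i|² + |1|² + |3.5000-0.8660i|² + |-3.5000-0.8660i|²) = (1/6)·78.0000 = 13.0000

Both sides agree, confirming Parseval's theorem.

Σ|x[n]|² = (1/N)Σ|X[k]|² = 13.0000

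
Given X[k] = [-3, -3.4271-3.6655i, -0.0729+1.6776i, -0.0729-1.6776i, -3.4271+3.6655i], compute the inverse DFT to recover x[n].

x[n] = (1/5) Σ(k=0 to 4) X[k] · e^(2πikn/5)

Computing each x[n]:
x[0] = -2
x[1] = 0
x[2] = 2
x[3] = -1
x[4] = -2

x = [-2, 0, 2, -1, -2]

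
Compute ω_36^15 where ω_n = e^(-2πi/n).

ω_36^15 = e^(-2πi·15/36)
= cos(-2π·15/36) + i·sin(-2π·15/36)
= cos(-30π/36) + i·sin(-30π/36)

ω_36^15 = cos(-30π/36) + i·sin(-30π/36) = -0.8660-0.5000i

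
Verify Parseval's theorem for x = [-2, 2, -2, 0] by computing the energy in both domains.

Time domain:
Σ|x[n]|² = |-2|² + |2|² + |-2|² + |0|² = 12.0000

Frequency domain:
(1/4)Σ|X[k]|² = (1/4)(|-2|² + |-2i|² + |-6|² + |2i|²) = (1/4)·48.0000 = 12.0000

Both sides agree, confirming Parseval's theorem.

Σ|x[n]|² = (1/N)Σ|X[k]|² = 12.0000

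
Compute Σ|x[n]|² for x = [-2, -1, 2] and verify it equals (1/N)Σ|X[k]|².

Time domain:
Σ|x[n]|² = |-2|² + |-1|² + |2|² = 9.0000

Frequency domain:
(1/3)Σ|X[k]|² = (1/3)(|-1|² + |-2.5000+2.5981i|² + |-2.5000-2.5981i|²) = (1/3)·27.0000 = 9.0000

Both sides agree, confirming Parseval's theorem.

Σ|x[n]|² = (1/N)Σ|X[k]|² = 9.0000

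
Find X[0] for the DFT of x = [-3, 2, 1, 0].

X[0] = Σ(n=0 to 3) x[n] · ω_4^0 = Σ x[n]
= (-3) + (2) + (1) + (0)

X[0] = 0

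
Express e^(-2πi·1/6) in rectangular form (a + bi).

ω_6^1 = e^(-2πi·1/6)
= cos(-2π·1/6) + i·sin(-2π·1/6)
= cos(-2π/6) + i·sin(-2π/6)

ω_6^1 = cos(-2π/6) + i·sin(-2π/6) = 0.5000-0.8660i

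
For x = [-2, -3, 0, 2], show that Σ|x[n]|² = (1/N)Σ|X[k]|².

Time domain:
Σ|x[n]|² = |-2|² + |-3|² + |0|² + |2|² = 17.0000

Frequency domain:
(1/4)Σ|X[k]|² = (1/4)(|-3|² + |-2+5i|² + |-1|² + |-2-5i|²) = (1/4)·68.0000 = 17.0000

Both sides agree, confirming Parseval's theorem.

Σ|x[n]|² = (1/N)Σ|X[k]|² = 17.0000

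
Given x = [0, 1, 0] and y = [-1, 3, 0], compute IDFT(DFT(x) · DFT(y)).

(x ⊛ y)[n] = Σ(m=0 to 2) x[m] · y[(n-m) mod 3]

Computing each output sample:
(x ⊛ y)[0] = 0
(x ⊛ y)[1] = -1
(x ⊛ y)[2] = 3

x ⊛ y = [0, -1, 3]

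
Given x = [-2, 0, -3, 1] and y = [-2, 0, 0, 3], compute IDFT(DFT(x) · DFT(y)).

(x ⊛ y)[n] = Σ(m=0 to 3) x[m] · y[(n-m) mod 4]

Computing each output sample:
(x ⊛ y)[0] = 4
(x ⊛ y)[1] = -9
(x ⊛ y)[2] = 9
(x ⊛ y)[3] = -8

x ⊛ y = [4, -9, 9, -8]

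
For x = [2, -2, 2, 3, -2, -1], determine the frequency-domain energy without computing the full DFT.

Parseval: Σ|x[n]|² = (1/N)Σ|X[k]|², so Σ|X[k]|² = N·Σ|x[n]|² = 6·26.0000

Σ|X[k]|² = N·Σ|x[n]|² = 6·26.0000 = 156.0000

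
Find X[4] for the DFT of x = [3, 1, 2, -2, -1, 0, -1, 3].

X[4] = Σ(n=0 to 7) x[n] · ω_8^(4n) where ω_8 = e^(-2πi/8)
= (3)·ω_8^0 + (1)·ω_8^4 + (2)·ω_8^8 + (-2)·ω_8^12 + (-1)·ω_8^16 + (0)·ω_8^20 + (-1)·ω_8^24 + (3)·ω_8^28

X[4] = 1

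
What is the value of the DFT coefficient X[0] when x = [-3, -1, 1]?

X[0] = Σ(n=0 to 2) x[n] · ω_3^0 = Σ x[n]
= (-3) + (-1) + (1)

X[0] = -3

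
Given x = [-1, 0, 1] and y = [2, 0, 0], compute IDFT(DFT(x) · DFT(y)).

(x ⊛ y)[n] = Σ(m=0 to 2) x[m] · y[(n-m) mod 3]

Computing each output sample:
(x ⊛ y)[0] = -2
(x ⊛ y)[1] = 0
(x ⊛ y)[2] = 2

x ⊛ y = [-2, 0, 2]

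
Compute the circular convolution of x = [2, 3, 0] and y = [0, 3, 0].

(x ⊛ y)[n] = Σ(m=0 to 2) x[m] · y[(n-m) mod 3]

Computing each output sample:
(x ⊛ y)[0] = 0
(x ⊛ y)[1] = 6
(x ⊛ y)[2] = 9

x ⊛ y = [0, 6, 9]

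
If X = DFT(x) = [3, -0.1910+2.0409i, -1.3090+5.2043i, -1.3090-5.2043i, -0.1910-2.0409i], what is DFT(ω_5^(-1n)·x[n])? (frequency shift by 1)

Modulation property: DFT(ω_5^(-1n)·x[n]) = X[(k-1) mod 5], so circularly shift X by 1 positions.

X[k-1] = [-0.1910-2.0409i, 3, -0.1910+2.0409i, -1.3090+5.2043i, -1.3090-5.2043i]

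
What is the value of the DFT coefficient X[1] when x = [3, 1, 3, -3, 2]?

X[1] = Σ(n=0 to 4) x[n] · ω_5^(1n) where ω_5 = e^(-2πi/5)
= (3)·ω_5^0 + (1)·ω_5^1 + (3)·ω_5^2 + (-3)·ω_5^3 + (2)·ω_5^4

X[1] = 3.9271-2.5757i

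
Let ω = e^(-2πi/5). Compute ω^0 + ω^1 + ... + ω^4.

Sum of all nth roots of unity equals 0 for n > 1 (geometric series with r ≠ 1).

0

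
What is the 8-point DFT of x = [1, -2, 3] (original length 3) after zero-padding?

Original 3-point DFT: [2, 0.5000+4.3301i, 0.5000-4.3301i]
Zero-padded 8-point DFT provides frequency interpolation.

DFT_8([x, 0, ...]) = [2, -0.4142-1.5858i, -2+2i, 2.4142+4.4142i, 6, 2.4142-4.4142i, -2-2i, -0.4142+1.5858i]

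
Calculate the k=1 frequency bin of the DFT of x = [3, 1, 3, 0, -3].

X[1] = Σ(n=0 to 4) x[n] · ω_5^(1n) where ω_5 = e^(-2πi/5)
= (3)·ω_5^0 + (1)·ω_5^1 + (3)·ω_5^2 + (0)·ω_5^3 + (-3)·ω_5^4

X[1] = -0.0451-5.5676i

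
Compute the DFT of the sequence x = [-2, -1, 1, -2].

X[k] = Σ(n=0 to 3) x[n] · ω_4^(nk)
where ω_4 = e^(-2πi/4)

Computing each X[k]:
X[0] = -4
X[1] = -3-1i
X[2] = 2
X[3] = -3+1i

X = [-4, -3-1i, 2, -3+1i]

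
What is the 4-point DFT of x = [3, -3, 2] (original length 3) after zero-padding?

Original 3-point DFT: [2, 3.5000+4.3301i, 3.5000-4.3301i]
Zero-padded 4-point DFT provides frequency interpolation.

DFT_4([x, 0, ...]) = [2, 1+3i, 8, 1-3i]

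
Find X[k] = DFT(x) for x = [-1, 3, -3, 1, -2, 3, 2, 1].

X[k] = Σ(n=0 to 7) x[n] · ω_8^(nk)
where ω_8 = e^(-2πi/8)

Computing each X[k]:
X[0] = 4
X[1] = 1+5i
X[2] = -2-4i
X[3] = 1-5i
X[4] = -12
X[5] = 1+5i
X[6] = -2+4i
X[7] = 1-5i

X = [4, 1+5i, -2-4i, 1-5i, -12, 1+5i, -2+4i, 1-5i]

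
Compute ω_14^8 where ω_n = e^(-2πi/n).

ω_14^8 = e^(-2πi·8/14)
= cos(-2π·8/14) + i·sin(-2π·8/14)
= cos(-16π/14) + i·sin(-16π/14)

ω_14^8 = cos(-16π/14) + i·sin(-16π/14) = -0.9010+0.4339i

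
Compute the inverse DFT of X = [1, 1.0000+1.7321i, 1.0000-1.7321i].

x[n] = (1/3) Σ(k=0 to 2) X[k] · e^(2πikn/3)

Computing each x[n]:
x[0] = 1
x[1] = -1
x[2] = 1

x = [1, -1, 1]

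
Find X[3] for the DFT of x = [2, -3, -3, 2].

X[3] = Σ(n=0 to 3) x[n] · ω_4^(3n) where ω_4 = e^(-2πi/4)
= (2)·ω_4^0 + (-3)·ω_4^3 + (-3)·ω_4^6 + (2)·ω_4^9

X[3] = 5-5i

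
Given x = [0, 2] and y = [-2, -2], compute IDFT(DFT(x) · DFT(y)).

(x ⊛ y)[n] = Σ(m=0 to 1) x[m] · y[(n-m) mod 2]

Computing each output sample:
(x ⊛ y)[0] = -4
(x ⊛ y)[1] = -4

x ⊛ y = [-4, -4]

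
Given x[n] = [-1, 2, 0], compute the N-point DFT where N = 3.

X[k] = Σ(n=0 to 2) x[n] · ω_3^(nk)
where ω_3 = e^(-2πi/3)

Computing each X[k]:
X[0] = 1
X[1] = -2.0000-1.7321i
X[2] = -2.0000+1.7321i

X = [1, -2.0000-1.7321i, -2.0000+1.7321i]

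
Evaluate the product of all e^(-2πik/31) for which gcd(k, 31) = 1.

The primitive 31st roots of unity are ω_31^k for k coprime to 31: k ∈ {1, 2, 3, 4, 5, 6, 7, 8, 9, 10, 11, 12, 13, 14, 15, 16, 17, 18, 19, 20, 21, 22, 23, 24, 25, 26, 27, 28, 29, 30}
Their product equals the constant term of the cyclotomic polynomial Φ_31(x) up to sign.
For n ≥ 3, the product of all primitive nth roots of unity is 1. (For n=1 it is 1; for n=2 it is -1.)

1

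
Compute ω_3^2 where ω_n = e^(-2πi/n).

ω_3^2 = e^(-2πi·2/3)
= cos(-2π·2/3) + i·sin(-2π·2/3)
= cos(-4π/3) + i·sin(-4π/3)

ω_3^2 = cos(-4π/3) + i·sin(-4π/3) = -0.5000+0.8660i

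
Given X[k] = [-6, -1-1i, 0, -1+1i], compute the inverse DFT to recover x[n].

x[n] = (1/4) Σ(k=0 to 3) X[k] · e^(2πikn/4)

Computing each x[n]:
x[0] = -2
x[1] = -1
x[2] = -1
x[3] = -2

x = [-2, -1, -1, -2]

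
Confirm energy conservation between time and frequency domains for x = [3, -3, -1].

Time domain:
Σ|x[n]|² = |3|² + |-3|² + |-1|² = 19.0000

Frequency domain:
(1/3)Σ|X[k]|² = (1/3)(|-1|² + |5.0000+1.7321i|² + |5.0000-1.7321i|²) = (1/3)·57.0000 = 19.0000

Both sides agree, confirming Parseval's theorem.

Σ|x[n]|² = (1/N)Σ|X[k]|² = 19.0000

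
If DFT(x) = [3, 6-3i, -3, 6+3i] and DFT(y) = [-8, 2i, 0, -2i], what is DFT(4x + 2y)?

By linearity: DFT(4x + 2y) = 4·DFT(x) + 2·DFT(y)
= 4·[3, 6-3i, -3, 6+3i] + 2·[-8, 2i, 0, -2i]

Computing element-wise:
Z[0] = 4·(3) + 2·(-8) = -4
Z[1] = 4·(6-3i) + 2·(2i) = 24-8i
Z[2] = 4·(-3) + 2·(0) = -12
Z[3] = 4·(6+3i) + 2·(-2i) = 24+8i

DFT(4x + 2y) = 4·X + 2·Y = [-4, 24-8i, -12, 24+8i]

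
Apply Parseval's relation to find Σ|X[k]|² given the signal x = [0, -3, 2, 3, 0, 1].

Parseval: Σ|x[n]|² = (1/N)Σ|X[k]|², so Σ|X[k]|² = N·Σ|x[n]|² = 6·23.0000

Σ|X[k]|² = N·Σ|x[n]|² = 6·23.0000 = 138.0000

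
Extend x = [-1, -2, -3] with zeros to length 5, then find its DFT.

Original 3-point DFT: [-6, 1.5000-0.8660i, 1.5000+0.8660i]
Zero-padded 5-point DFT provides frequency interpolation.

DFT_5([x, 0, ...]) = [-6, 0.8090+3.6655i, -0.3090-1.6776i, -0.3090+1.6776i, 0.8090-3.6655i]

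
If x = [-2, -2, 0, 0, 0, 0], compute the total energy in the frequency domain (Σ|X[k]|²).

Parseval: Σ|x[n]|² = (1/N)Σ|X[k]|², so Σ|X[k]|² = N·Σ|x[n]|² = 6·8.0000

Σ|X[k]|² = N·Σ|x[n]|² = 6·8.0000 = 48.0000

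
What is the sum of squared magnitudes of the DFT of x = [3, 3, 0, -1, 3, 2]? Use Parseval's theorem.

Parseval: Σ|x[n]|² = (1/N)Σ|X[k]|², so Σ|X[k]|² = N·Σ|x[n]|² = 6·32.0000

Σ|X[k]|² = N·Σ|x[n]|² = 6·32.0000 = 192.0000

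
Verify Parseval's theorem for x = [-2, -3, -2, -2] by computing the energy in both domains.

Time domain:
Σ|x[n]|² = |-2|² + |-3|² + |-2|² + |-2|² = 21.0000

Frequency domain:
(1/4)Σ|X[k]|² = (1/4)(|-9|² + |1i|² + |1|² + |-1i|²) = (1/4)·84.0000 = 21.0000

Both sides agree, confirming Parseval's theorem.

Σ|x[n]|² = (1/N)Σ|X[k]|² = 21.0000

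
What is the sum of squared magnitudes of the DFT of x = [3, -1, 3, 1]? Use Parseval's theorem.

Parseval: Σ|x[n]|² = (1/N)Σ|X[k]|², so Σ|X[k]|² = N·Σ|x[n]|² = 4·20.0000

Σ|X[k]|² = N·Σ|x[n]|² = 4·20.0000 = 80.0000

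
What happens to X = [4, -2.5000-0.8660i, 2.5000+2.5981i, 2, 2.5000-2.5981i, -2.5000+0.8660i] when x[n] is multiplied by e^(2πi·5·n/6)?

Modulation property: DFT(ω_6^(-5n)·x[n]) = X[(k-5) mod 6], so circularly shift X by 5 positions.

X[k-5] = [-2.5000-0.8660i, 2.5000+2.5981i, 2, 2.5000-2.5981i, -2.5000+0.8660i, 4]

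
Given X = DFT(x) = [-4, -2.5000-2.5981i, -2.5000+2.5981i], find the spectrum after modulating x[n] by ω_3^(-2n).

Modulation property: DFT(ω_3^(-2n)·x[n]) = X[(k-2) mod 3], so circularly shift X by 2 positions.

X[k-2] = [-2.5000-2.5981i, -2.5000+2.5981i, -4]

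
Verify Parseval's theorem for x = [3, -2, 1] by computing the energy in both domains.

Time domain:
Σ|x[n]|² = |3|² + |-2|² + |1|² = 14.0000

Frequency domain:
(1/3)Σ|X[k]|² = (1/3)(|2|² + |3.5000+2.5981i|² + |3.5000-2.5981i|²) = (1/3)·42.0000 = 14.0000

Both sides agree, confirming Parseval's theorem.

Σ|x[n]|² = (1/N)Σ|X[k]|² = 14.0000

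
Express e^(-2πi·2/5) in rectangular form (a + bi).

ω_5^2 = e^(-2πi·2/5)
= cos(-2π·2/5) + i·sin(-2π·2/5)
= cos(-4π/5) + i·sin(-4π/5)

ω_5^2 = cos(-4π/5) + i·sin(-4π/5) = -0.8090-0.5878i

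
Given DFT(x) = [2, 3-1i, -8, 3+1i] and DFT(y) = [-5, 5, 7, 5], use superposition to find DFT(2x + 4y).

By linearity: DFT(2x + 4y) = 2·DFT(x) + 4·DFT(y)
= 2·[2, 3-1i, -8, 3+1i] + 4·[-5, 5, 7, 5]

Computing element-wise:
Z[0] = 2·(2) + 4·(-5) = -16
Z[1] = 2·(3-1i) + 4·(5) = 26-2i
Z[2] = 2·(-8) + 4·(7) = 12
Z[3] = 2·(3+1i) + 4·(5) = 26+2i

DFT(2x + 4y) = 2·X + 4·Y = [-16, 26-2i, 12, 26+2i]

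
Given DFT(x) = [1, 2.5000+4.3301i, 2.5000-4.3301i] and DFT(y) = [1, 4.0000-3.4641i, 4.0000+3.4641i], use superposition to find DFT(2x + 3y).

By linearity: DFT(2x + 3y) = 2·DFT(x) + 3·DFT(y)
= 2·[1, 2.5000+4.3301i, 2.5000-4.3301i] + 3·[1, 4.0000-3.4641i, 4.0000+3.4641i]

Computing element-wise:
Z[0] = 2·(1) + 3·(1) = 5
Z[1] = 2·(2.5000+4.3301i) + 3·(4.0000-3.4641i) = 17.0000-1.7321i
Z[2] = 2·(2.5000-4.3301i) + 3·(4.0000+3.4641i) = 17.0000+1.7321i

DFT(2x + 3y) = 2·X + 3·Y = [5, 17.0000-1.7321i, 17.0000+1.7321i]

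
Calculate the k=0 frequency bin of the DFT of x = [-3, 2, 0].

X[0] = Σ(n=0 to 2) x[n] · ω_3^0 = Σ x[n]
= (-3) + (2) + (0)

X[0] = -1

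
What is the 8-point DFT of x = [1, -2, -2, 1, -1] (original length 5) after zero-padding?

Original 5-point DFT: [-3, 0.8820+2.7144i, 3.1180-2.2654i, 3.1180+2.2654i, 0.8820-2.7144i]
Zero-padded 8-point DFT provides frequency interpolation.

DFT_8([x, 0, ...]) = [-3, -0.1213+2.7071i, 2+3i, 4.1213-1.2929i, -1, 4.1213+1.2929i, 2-3i, -0.1213-2.7071i]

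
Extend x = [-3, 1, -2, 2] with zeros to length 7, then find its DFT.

Original 4-point DFT: [-2, -1+1i, -8, -1-1i]
Zero-padded 7-point DFT provides frequency interpolation.

DFT_7([x, 0, ...]) = [-2, -3.7334+0.3003i, -0.1736-0.2790i, -5.5930-3.9474i, -5.5930+3.9474i, -0.1736+0.2790i, -3.7334-0.3003i]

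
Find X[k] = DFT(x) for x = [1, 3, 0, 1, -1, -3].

X[k] = Σ(n=0 to 5) x[n] · ω_6^(nk)
where ω_6 = e^(-2πi/6)

Computing each X[k]:
X[0] = 1
X[1] = 0.5000-6.0622i
X[2] = 2.5000-4.3301i
X[3] = -1
X[4] = 2.5000+4.3301i
X[5] = 0.5000+6.0622i

X = [1, 0.5000-6.0622i, 2.5000-4.3301i, -1, 2.5000+4.3301i, 0.5000+6.0622i]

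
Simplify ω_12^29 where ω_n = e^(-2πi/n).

Since ω_12^12 = 1, powers reduce modulo 12.
29 mod 12 = 5
So ω_12^29 = ω_12^5 = e^(-2πi·5/12)

ω_12^29 = ω_12^5 = -0.8660-0.5000i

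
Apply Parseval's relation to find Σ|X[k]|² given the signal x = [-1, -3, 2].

Parseval: Σ|x[n]|² = (1/N)Σ|X[k]|², so Σ|X[k]|² = N·Σ|x[n]|² = 3·14.0000

Σ|X[k]|² = N·Σ|x[n]|² = 3·14.0000 = 42.0000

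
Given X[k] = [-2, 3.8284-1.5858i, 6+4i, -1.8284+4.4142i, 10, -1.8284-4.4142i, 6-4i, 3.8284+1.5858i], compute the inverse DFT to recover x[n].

x[n] = (1/8) Σ(k=0 to 7) X[k] · e^(2πikn/8)

Computing each x[n]:
x[0] = 3
x[1] = -2
x[2] = 1
x[3] = -2
x[4] = 2
x[5] = -3
x[6] = -2
x[7] = 1

x = [3, -2, 1, -2, 2, -3, -2, 1]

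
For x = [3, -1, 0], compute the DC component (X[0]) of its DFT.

X[0] = Σ(n=0 to 2) x[n] · ω_3^0 = Σ x[n]
= (3) + (-1) + (0)

X[0] = 2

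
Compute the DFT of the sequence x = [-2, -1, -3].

X[k] = Σ(n=0 to 2) x[n] · ω_3^(nk)
where ω_3 = e^(-2πi/3)

Computing each X[k]:
X[0] = -6
X[1] = -1.7321i
X[2] = 1.7321i

X = [-6, -1.7321i, 1.7321i]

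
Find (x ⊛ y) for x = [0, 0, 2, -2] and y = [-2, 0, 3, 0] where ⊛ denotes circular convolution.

(x ⊛ y)[n] = Σ(m=0 to 3) x[m] · y[(n-m) mod 4]

Computing each output sample:
(x ⊛ y)[0] = 6
(x ⊛ y)[1] = -6
(x ⊛ y)[2] = -4
(x ⊛ y)[3] = 4

x ⊛ y = [6, -6, -4, 4]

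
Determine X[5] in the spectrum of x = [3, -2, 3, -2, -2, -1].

X[5] = Σ(n=0 to 5) x[n] · ω_6^(5n) where ω_6 = e^(-2πi/6)
= (3)·ω_6^0 + (-2)·ω_6^5 + (3)·ω_6^10 + (-2)·ω_6^15 + (-2)·ω_6^20 + (-1)·ω_6^25

X[5] = 3.0000+3.4641i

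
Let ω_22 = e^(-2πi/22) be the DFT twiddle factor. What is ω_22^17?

ω_22^17 = e^(-2πi·17/22)
= cos(-2π·17/22) + i·sin(-2π·17/22)
= cos(-34π/22) + i·sin(-34π/22)

ω_22^17 = cos(-34π/22) + i·sin(-34π/22) = 0.1423+0.9898i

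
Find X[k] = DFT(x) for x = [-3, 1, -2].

X[k] = Σ(n=0 to 2) x[n] · ω_3^(nk)
where ω_3 = e^(-2πi/3)

Computing each X[k]:
X[0] = -4
X[1] = -2.5000-2.5981i
X[2] = -2.5000+2.5981i

X = [-4, -2.5000-2.5981i, -2.5000+2.5981i]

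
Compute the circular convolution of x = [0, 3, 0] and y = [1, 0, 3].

(x ⊛ y)[n] = Σ(m=0 to 2) x[m] · y[(n-m) mod 3]

Computing each output sample:
(x ⊛ y)[0] = 9
(x ⊛ y)[1] = 3
(x ⊛ y)[2] = 0

x ⊛ y = [9, 3, 0]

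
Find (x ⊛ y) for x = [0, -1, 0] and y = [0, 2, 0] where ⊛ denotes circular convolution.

(x ⊛ y)[n] = Σ(m=0 to 2) x[m] · y[(n-m) mod 3]

Computing each output sample:
(x ⊛ y)[0] = 0
(x ⊛ y)[1] = 0
(x ⊛ y)[2] = -2

x ⊛ y = [0, 0, -2]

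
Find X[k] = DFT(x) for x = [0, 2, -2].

X[k] = Σ(n=0 to 2) x[n] · ω_3^(nk)
where ω_3 = e^(-2πi/3)

Computing each X[k]:
X[0] = 0
X[1] = -3.4641i
X[2] = 3.4641i

X = [0, -3.4641i, 3.4641i]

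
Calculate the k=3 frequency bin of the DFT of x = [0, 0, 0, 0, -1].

X[3] = Σ(n=0 to 4) x[n] · ω_5^(3n) where ω_5 = e^(-2πi/5)
= (0)·ω_5^0 + (0)·ω_5^3 + (0)·ω_5^6 + (0)·ω_5^9 + (-1)·ω_5^12

X[3] = 0.8090+0.5878i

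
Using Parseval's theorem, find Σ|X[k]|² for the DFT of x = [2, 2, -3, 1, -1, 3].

Parseval: Σ|x[n]|² = (1/N)Σ|X[k]|², so Σ|X[k]|² = N·Σ|x[n]|² = 6·28.0000

Σ|X[k]|² = N·Σ|x[n]|² = 6·28.0000 = 168.0000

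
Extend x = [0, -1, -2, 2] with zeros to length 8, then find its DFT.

Original 4-point DFT: [-1, 2+3i, -3, 2-3i]
Zero-padded 8-point DFT provides frequency interpolation.

DFT_8([x, 0, ...]) = [-1, -2.1213+1.2929i, 2+3i, 2.1213-2.7071i, -3, 2.1213+2.7071i, 2-3i, -2.1213-1.2929i]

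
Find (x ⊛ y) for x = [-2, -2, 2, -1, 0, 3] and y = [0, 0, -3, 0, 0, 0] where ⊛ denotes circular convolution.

(x ⊛ y)[n] = Σ(m=0 to 5) x[m] · y[(n-m) mod 6]

Computing each output sample:
(x ⊛ y)[0] = 0
(x ⊛ y)[1] = -9
(x ⊛ y)[2] = 6
(x ⊛ y)[3] = 6
(x ⊛ y)[4] = -6
(x ⊛ y)[5] = 3

x ⊛ y = [0, -9, 6, 6, -6, 3]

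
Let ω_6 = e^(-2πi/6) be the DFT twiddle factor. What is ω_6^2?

ω_6^2 = e^(-2πi·2/6)
= cos(-2π·2/6) + i·sin(-2π·2/6)
= cos(-4π/6) + i·sin(-4π/6)

ω_6^2 = cos(-4π/6) + i·sin(-4π/6) = -0.5000-0.8660i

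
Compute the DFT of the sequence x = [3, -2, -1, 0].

X[k] = Σ(n=0 to 3) x[n] · ω_4^(nk)
where ω_4 = e^(-2πi/4)

Computing each X[k]:
X[0] = 0
X[1] = 4+2i
X[2] = 4
X[3] = 4-2i

X = [0, 4+2i, 4, 4-2i]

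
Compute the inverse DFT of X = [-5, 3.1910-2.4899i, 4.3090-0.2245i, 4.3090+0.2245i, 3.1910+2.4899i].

x[n] = (1/5) Σ(k=0 to 4) X[k] · e^(2πikn/5)

Computing each x[n]:
x[0] = 2
x[1] = -1
x[2] = -1
x[3] = -2
x[4] = -3

x = [2, -1, -1, -2, -3]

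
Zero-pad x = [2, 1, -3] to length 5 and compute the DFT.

Original 3-point DFT: [0, 3.0000-3.4641i, 3.0000+3.4641i]
Zero-padded 5-point DFT provides frequency interpolation.

DFT_5([x, 0, ...]) = [0, 4.7361+0.8123i, 0.2639-3.4410i, 0.2639+3.4410i, 4.7361-0.8123i]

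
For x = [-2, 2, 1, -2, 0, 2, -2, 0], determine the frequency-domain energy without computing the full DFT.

Parseval: Σ|x[n]|² = (1/N)Σ|X[k]|², so Σ|X[k]|² = N·Σ|x[n]|² = 8·21.0000

Σ|X[k]|² = N·Σ|x[n]|² = 8·21.0000 = 168.0000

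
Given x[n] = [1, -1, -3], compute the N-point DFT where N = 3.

X[k] = Σ(n=0 to 2) x[n] · ω_3^(nk)
where ω_3 = e^(-2πi/3)

Computing each X[k]:
X[0] = -3
X[1] = 3.0000-1.7321i
X[2] = 3.0000+1.7321i

X = [-3, 3.0000-1.7321i, 3.0000+1.7321i]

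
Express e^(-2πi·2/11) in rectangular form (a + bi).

ω_11^2 = e^(-2πi·2/11)
= cos(-2π·2/11) + i·sin(-2π·2/11)
= cos(-4π/11) + i·sin(-4π/11)

ω_11^2 = cos(-4π/11) + i·sin(-4π/11) = 0.4154-0.9096i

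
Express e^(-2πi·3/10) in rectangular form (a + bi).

ω_10^3 = e^(-2πi·3/10)
= cos(-2π·3/10) + i·sin(-2π·3/10)
= cos(-6π/10) + i·sin(-6π/10)

ω_10^3 = cos(-6π/10) + i·sin(-6π/10) = -0.3090-0.9511i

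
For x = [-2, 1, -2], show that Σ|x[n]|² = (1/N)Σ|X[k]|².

Time domain:
Σ|x[n]|² = |-2|² + |1|² + |-2|² = 9.0000

Frequency domain:
(1/3)Σ|X[k]|² = (1/3)(|-3|² + |-1.5000-2.5981i|² + |-1.5000+2.5981i|²) = (1/3)·27.0000 = 9.0000

Both sides agree, confirming Parseval's theorem.

Σ|x[n]|² = (1/N)Σ|X[k]|² = 9.0000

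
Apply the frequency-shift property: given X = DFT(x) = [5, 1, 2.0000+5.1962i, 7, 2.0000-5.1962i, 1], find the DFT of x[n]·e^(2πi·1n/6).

Modulation property: DFT(ω_6^(-1n)·x[n]) = X[(k-1) mod 6], so circularly shift X by 1 positions.

X[k-1] = [1, 5, 1, 2.0000+5.1962i, 7, 2.0000-5.1962i]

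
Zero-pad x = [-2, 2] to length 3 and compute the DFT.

Original 2-point DFT: [0, -4]
Zero-padded 3-point DFT provides frequency interpolation.

DFT_3([x, 0, ...]) = [0, -3.0000-1.7321i, -3.0000+1.7321i]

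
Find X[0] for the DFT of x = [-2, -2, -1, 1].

X[0] = Σ(n=0 to 3) x[n] · ω_4^0 = Σ x[n]
= (-2) + (-2) + (-1) + (1)

X[0] = -4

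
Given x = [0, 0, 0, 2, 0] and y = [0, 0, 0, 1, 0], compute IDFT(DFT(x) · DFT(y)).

(x ⊛ y)[n] = Σ(m=0 to 4) x[m] · y[(n-m) mod 5]

Computing each output sample:
(x ⊛ y)[0] = 0
(x ⊛ y)[1] = 2
(x ⊛ y)[2] = 0
(x ⊛ y)[3] = 0
(x ⊛ y)[4] = 0

x ⊛ y = [0, 2, 0, 0, 0]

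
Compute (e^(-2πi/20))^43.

Since ω_20^20 = 1, powers reduce modulo 20.
43 mod 20 = 3
So ω_20^43 = ω_20^3 = e^(-2πi·3/20)

ω_20^43 = ω_20^3 = 0.5878-0.8090i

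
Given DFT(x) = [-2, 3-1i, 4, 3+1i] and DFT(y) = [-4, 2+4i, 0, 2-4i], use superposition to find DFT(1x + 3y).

By linearity: DFT(1x + 3y) = 1·DFT(x) + 3·DFT(y)
= 1·[-2, 3-1i, 4, 3+1i] + 3·[-4, 2+4i, 0, 2-4i]

Computing element-wise:
Z[0] = 1·(-2) + 3·(-4) = -14
Z[1] = 1·(3-1i) + 3·(2+4i) = 9+11i
Z[2] = 1·(4) + 3·(0) = 4
Z[3] = 1·(3+1i) + 3·(2-4i) = 9-11i

DFT(1x + 3y) = 1·X + 3·Y = [-14, 9+11i, 4, 9-11i]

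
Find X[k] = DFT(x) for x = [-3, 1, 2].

X[k] = Σ(n=0 to 2) x[n] · ω_3^(nk)
where ω_3 = e^(-2πi/3)

Computing each X[k]:
X[0] = 0
X[1] = -4.5000+0.8660i
X[2] = -4.5000-0.8660i

X = [0, -4.5000+0.8660i, -4.5000-0.8660i]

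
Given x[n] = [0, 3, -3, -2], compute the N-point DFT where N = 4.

X[k] = Σ(n=0 to 3) x[n] · ω_4^(nk)
where ω_4 = e^(-2πi/4)

Computing each X[k]:
X[0] = -2
X[1] = 3-5i
X[2] = -4
X[3] = 3+5i

X = [-2, 3-5i, -4, 3+5i]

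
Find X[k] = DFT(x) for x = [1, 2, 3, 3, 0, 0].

X[k] = Σ(n=0 to 5) x[n] · ω_6^(nk)
where ω_6 = e^(-2πi/6)

Computing each X[k]:
X[0] = 9
X[1] = -2.5000-4.3301i
X[2] = 1.5000+0.8660i
X[3] = -1
X[4] = 1.5000-0.8660i
X[5] = -2.5000+4.3301i

X = [9, -2.5000-4.3301i, 1.5000+0.8660i, -1, 1.5000-0.8660i, -2.5000+4.3301i]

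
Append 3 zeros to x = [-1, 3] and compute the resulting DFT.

Original 2-point DFT: [2, -4]
Zero-padded 5-point DFT provides frequency interpolation.

DFT_5([x, 0, ...]) = [2, -0.0729-2.8532i, -3.4271-1.7634i, -3.4271+1.7634i, -0.0729+2.8532i]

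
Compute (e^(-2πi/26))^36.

Since ω_26^26 = 1, powers reduce modulo 26.
36 mod 26 = 10
So ω_26^36 = ω_26^10 = e^(-2πi·10/26)

ω_26^36 = ω_26^10 = -0.7485-0.6631i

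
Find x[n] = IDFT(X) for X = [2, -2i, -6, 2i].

x[n] = (1/4) Σ(k=0 to 3) X[k] · e^(2πikn/4)

Computing each x[n]:
x[0] = -1
x[1] = 3
x[2] = -1
x[3] = 1

x = [-1, 3, -1, 1]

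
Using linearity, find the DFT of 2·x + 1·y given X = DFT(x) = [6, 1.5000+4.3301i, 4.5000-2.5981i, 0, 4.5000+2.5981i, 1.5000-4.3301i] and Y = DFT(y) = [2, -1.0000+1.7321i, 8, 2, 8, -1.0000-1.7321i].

By linearity: DFT(2x + 1y) = 2·DFT(x) + 1·DFT(y)
= 2·[6, 1.5000+4.3301i, 4.5000-2.5981i, 0, 4.5000+2.5981i, 1.5000-4.3301i] + 1·[2, -1.0000+1.7321i, 8, 2, 8, -1.0000-1.7321i]

Computing element-wise:
Z[0] = 2·(6) + 1·(2) = 14
Z[1] = 2·(1.5000+4.3301i) + 1·(-1.0000+1.7321i) = 2.0000+10.3923i
Z[2] = 2·(4.5000-2.5981i) + 1·(8) = 17.0000-5.1962i
Z[3] = 2·(0) + 1·(2) = 2
Z[4] = 2·(4.5000+2.5981i) + 1·(8) = 17.0000+5.1962i
Z[5] = 2·(1.5000-4.3301i) + 1·(-1.0000-1.7321i) = 2.0000-10.3923i

DFT(2x + 1y) = 2·X + 1·Y = [14, 2.0000+10.3923i, 17.0000-5.1962i, 2, 17.0000+5.1962i, 2.0000-10.3923i]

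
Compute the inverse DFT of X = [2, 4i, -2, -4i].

x[n] = (1/4) Σ(k=0 to 3) X[k] · e^(2πikn/4)

Computing each x[n]:
x[0] = 0
x[1] = -1
x[2] = 0
x[3] = 3

x = [0, -1, 0, 3]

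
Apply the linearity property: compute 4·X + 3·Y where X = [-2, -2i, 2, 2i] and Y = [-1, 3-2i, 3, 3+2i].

By linearity: DFT(4x + 3y) = 4·DFT(x) + 3·DFT(y)
= 4·[-2, -2i, 2, 2i] + 3·[-1, 3-2i, 3, 3+2i]

Computing element-wise:
Z[0] = 4·(-2) + 3·(-1) = -11
Z[1] = 4·(-2i) + 3·(3-2i) = 9-14i
Z[2] = 4·(2) + 3·(3) = 17
Z[3] = 4·(2i) + 3·(3+2i) = 9+14i

DFT(4x + 3y) = 4·X + 3·Y = [-11, 9-14i, 17, 9+14i]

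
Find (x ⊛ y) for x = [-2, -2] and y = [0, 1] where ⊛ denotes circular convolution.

(x ⊛ y)[n] = Σ(m=0 to 1) x[m] · y[(n-m) mod 2]

Computing each output sample:
(x ⊛ y)[0] = -2
(x ⊛ y)[1] = -2

x ⊛ y = [-2, -2]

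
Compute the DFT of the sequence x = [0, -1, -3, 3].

X[k] = Σ(n=0 to 3) x[n] · ω_4^(nk)
where ω_4 = e^(-2πi/4)

Computing each X[k]:
X[0] = -1
X[1] = 3+4i
X[2] = -5
X[3] = 3-4i

X = [-1, 3+4i, -5, 3-4i]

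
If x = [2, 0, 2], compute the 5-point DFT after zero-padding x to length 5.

Original 3-point DFT: [4, 1.0000+1.7321i, 1.0000-1.7321i]
Zero-padded 5-point DFT provides frequency interpolation.

DFT_5([x, 0, ...]) = [4, 0.3820-1.1756i, 2.6180+1.9021i, 2.6180-1.9021i, 0.3820+1.1756i]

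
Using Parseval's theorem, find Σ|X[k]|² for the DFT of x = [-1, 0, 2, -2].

Parseval: Σ|x[n]|² = (1/N)Σ|X[k]|², so Σ|X[k]|² = N·Σ|x[n]|² = 4·9.0000

Σ|X[k]|² = N·Σ|x[n]|² = 4·9.0000 = 36.0000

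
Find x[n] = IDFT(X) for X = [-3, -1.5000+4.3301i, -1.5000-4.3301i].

x[n] = (1/3) Σ(k=0 to 2) X[k] · e^(2πikn/3)

Computing each x[n]:
x[0] = -2
x[1] = -3
x[2] = 2

x = [-2, -3, 2]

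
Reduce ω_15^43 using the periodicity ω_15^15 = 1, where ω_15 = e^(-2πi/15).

Since ω_15^15 = 1, powers reduce modulo 15.
43 mod 15 = 13
So ω_15^43 = ω_15^13 = e^(-2πi·13/15)

ω_15^43 = ω_15^13 = 0.6691+0.7431i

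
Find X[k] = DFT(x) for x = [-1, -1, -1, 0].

X[k] = Σ(n=0 to 3) x[n] · ω_4^(nk)
where ω_4 = e^(-2πi/4)

Computing each X[k]:
X[0] = -3
X[1] = 1i
X[2] = -1
X[3] = -1i

X = [-3, 1i, -1, -1i]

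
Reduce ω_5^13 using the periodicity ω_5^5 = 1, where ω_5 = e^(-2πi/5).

Since ω_5^5 = 1, powers reduce modulo 5.
13 mod 5 = 3
So ω_5^13 = ω_5^3 = e^(-2πi·3/5)

ω_5^13 = ω_5^3 = -0.8090+0.5878i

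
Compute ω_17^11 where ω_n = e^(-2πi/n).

ω_17^11 = e^(-2πi·11/17)
= cos(-2π·11/17) + i·sin(-2π·11/17)
= cos(-22π/17) + i·sin(-22π/17)

ω_17^11 = cos(-22π/17) + i·sin(-22π/17) = -0.6026+0.7980i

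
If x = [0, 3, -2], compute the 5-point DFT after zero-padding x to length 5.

Original 3-point DFT: [1, -0.5000-4.3301i, -0.5000+4.3301i]
Zero-padded 5-point DFT provides frequency interpolation.

DFT_5([x, 0, ...]) = [1, 2.5451-1.6776i, -3.0451-3.6655i, -3.0451+3.6655i, 2.5451+1.6776i]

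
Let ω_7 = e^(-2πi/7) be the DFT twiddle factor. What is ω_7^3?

ω_7^3 = e^(-2πi·3/7)
= cos(-2π·3/7) + i·sin(-2π·3/7)
= cos(-6π/7) + i·sin(-6π/7)

ω_7^3 = cos(-6π/7) + i·sin(-6π/7) = -0.9010-0.4339i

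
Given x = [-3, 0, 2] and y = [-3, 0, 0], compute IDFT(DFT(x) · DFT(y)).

(x ⊛ y)[n] = Σ(m=0 to 2) x[m] · y[(n-m) mod 3]

Computing each output sample:
(x ⊛ y)[0] = 9
(x ⊛ y)[1] = 0
(x ⊛ y)[2] = -6

x ⊛ y = [9, 0, -6]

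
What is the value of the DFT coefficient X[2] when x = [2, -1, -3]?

X[2] = Σ(n=0 to 2) x[n] · ω_3^(2n) where ω_3 = e^(-2πi/3)
= (2)·ω_3^0 + (-1)·ω_3^2 + (-3)·ω_3^4

X[2] = 4.0000+1.7321i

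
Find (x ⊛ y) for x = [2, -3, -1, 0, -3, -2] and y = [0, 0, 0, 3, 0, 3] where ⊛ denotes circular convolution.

(x ⊛ y)[n] = Σ(m=0 to 5) x[m] · y[(n-m) mod 6]

Computing each output sample:
(x ⊛ y)[0] = -9
(x ⊛ y)[1] = -12
(x ⊛ y)[2] = -6
(x ⊛ y)[3] = -3
(x ⊛ y)[4] = -15
(x ⊛ y)[5] = 3

x ⊛ y = [-9, -12, -6, -3, -15, 3]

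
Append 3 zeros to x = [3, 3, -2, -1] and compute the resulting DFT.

Original 4-point DFT: [3, 5-4i, -1, 5+4i]
Zero-padded 7-point DFT provides frequency interpolation.

DFT_7([x, 0, ...]) = [3, 6.2165+0.0382i, 3.5109-4.5744i, -0.7274-1.8904i, -0.7274+1.8904i, 3.5109+4.5744i, 6.2165-0.0382i]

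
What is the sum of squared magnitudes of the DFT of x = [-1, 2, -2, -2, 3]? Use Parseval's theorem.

Parseval: Σ|x[n]|² = (1/N)Σ|X[k]|², so Σ|X[k]|² = N·Σ|x[n]|² = 5·22.0000

Σ|X[k]|² = N·Σ|x[n]|² = 5·22.0000 = 110.0000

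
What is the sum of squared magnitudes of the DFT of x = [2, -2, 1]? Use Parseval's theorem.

Parseval: Σ|x[n]|² = (1/N)Σ|X[k]|², so Σ|X[k]|² = N·Σ|x[n]|² = 3·9.0000

Σ|X[k]|² = N·Σ|x[n]|² = 3·9.0000 = 27.0000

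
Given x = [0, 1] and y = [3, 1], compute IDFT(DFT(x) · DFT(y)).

(x ⊛ y)[n] = Σ(m=0 to 1) x[m] · y[(n-m) mod 2]

Computing each output sample:
(x ⊛ y)[0] = 1
(x ⊛ y)[1] = 3

x ⊛ y = [1, 3]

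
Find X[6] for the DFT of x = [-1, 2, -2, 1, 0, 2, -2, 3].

X[6] = Σ(n=0 to 7) x[n] · ω_8^(6n) where ω_8 = e^(-2πi/8)
= (-1)·ω_8^0 + (2)·ω_8^6 + (-2)·ω_8^12 + (1)·ω_8^18 + (0)·ω_8^24 + (2)·ω_8^30 + (-2)·ω_8^36 + (3)·ω_8^42

X[6] = 3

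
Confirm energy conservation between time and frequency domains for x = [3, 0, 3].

Time domain:
Σ|x[n]|² = |3|² + |0|² + |3|² = 18.0000

Frequency domain:
(1/3)Σ|X[k]|² = (1/3)(|6|² + |1.5000+2.5981i|² + |1.5000-2.5981i|²) = (1/3)·54.0000 = 18.0000

Both sides agree, confirming Parseval's theorem.

Σ|x[n]|² = (1/N)Σ|X[k]|² = 18.0000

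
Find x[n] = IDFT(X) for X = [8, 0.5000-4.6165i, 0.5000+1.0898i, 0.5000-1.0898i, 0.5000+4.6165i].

x[n] = (1/5) Σ(k=0 to 4) X[k] · e^(2πikn/5)

Computing each x[n]:
x[0] = 2
x[1] = 3
x[2] = 3
x[3] = 0
x[4] = 0

x = [2, 3, 3, 0, 0]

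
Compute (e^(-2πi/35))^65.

Since ω_35^35 = 1, powers reduce modulo 35.
65 mod 35 = 30
So ω_35^65 = ω_35^30 = e^(-2πi·30/35)

ω_35^65 = ω_35^30 = 0.6235+0.7818i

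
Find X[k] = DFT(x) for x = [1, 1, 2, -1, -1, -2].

X[k] = Σ(n=0 to 5) x[n] · ω_6^(nk)
where ω_6 = e^(-2πi/6)

Computing each X[k]:
X[0] = 0
X[1] = 1.0000-5.1962i
X[2] = 0
X[3] = 4
X[4] = 0
X[5] = 1.0000+5.1962i

X = [0, 1.0000-5.1962i, 0, 4, 0, 1.0000+5.1962i]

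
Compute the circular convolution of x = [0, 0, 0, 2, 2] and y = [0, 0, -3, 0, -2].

(x ⊛ y)[n] = Σ(m=0 to 4) x[m] · y[(n-m) mod 5]

Computing each output sample:
(x ⊛ y)[0] = -6
(x ⊛ y)[1] = -6
(x ⊛ y)[2] = -4
(x ⊛ y)[3] = -4
(x ⊛ y)[4] = 0

x ⊛ y = [-6, -6, -4, -4, 0]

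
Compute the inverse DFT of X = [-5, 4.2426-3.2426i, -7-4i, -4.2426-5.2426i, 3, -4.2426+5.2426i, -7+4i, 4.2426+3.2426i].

x[n] = (1/8) Σ(k=0 to 7) X[k] · e^(2πikn/8)

Computing each x[n]:
x[0] = -2
x[1] = 3
x[2] = 1
x[3] = -2
x[4] = -2
x[5] = -3
x[6] = 2
x[7] = -2

x = [-2, 3, 1, -2, -2, -3, 2, -2]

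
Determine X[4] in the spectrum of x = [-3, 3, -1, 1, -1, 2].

X[4] = Σ(n=0 to 5) x[n] · ω_6^(4n) where ω_6 = e^(-2πi/6)
= (-3)·ω_6^0 + (3)·ω_6^4 + (-1)·ω_6^8 + (1)·ω_6^12 + (-1)·ω_6^16 + (2)·ω_6^20

X[4] = -3.5000+0.8660i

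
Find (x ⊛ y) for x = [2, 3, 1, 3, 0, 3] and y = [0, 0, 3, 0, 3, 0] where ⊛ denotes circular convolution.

(x ⊛ y)[n] = Σ(m=0 to 5) x[m] · y[(n-m) mod 6]

Computing each output sample:
(x ⊛ y)[0] = 3
(x ⊛ y)[1] = 18
(x ⊛ y)[2] = 6
(x ⊛ y)[3] = 18
(x ⊛ y)[4] = 9
(x ⊛ y)[5] = 18

x ⊛ y = [3, 18, 6, 18, 9, 18]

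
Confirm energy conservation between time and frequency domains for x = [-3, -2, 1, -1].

Time domain:
Σ|x[n]|² = |-3|² + |-2|² + |1|² + |-1|² = 15.0000

Frequency domain:
(1/4)Σ|X[k]|² = (1/4)(|-5|² + |-4+1i|² + |1|² + |-4-1i|²) = (1/4)·60.0000 = 15.0000

Both sides agree, confirming Parseval's theorem.

Σ|x[n]|² = (1/N)Σ|X[k]|² = 15.0000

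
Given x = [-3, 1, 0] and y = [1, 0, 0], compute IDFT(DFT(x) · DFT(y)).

(x ⊛ y)[n] = Σ(m=0 to 2) x[m] · y[(n-m) mod 3]

Computing each output sample:
(x ⊛ y)[0] = -3
(x ⊛ y)[1] = 1
(x ⊛ y)[2] = 0

x ⊛ y = [-3, 1, 0]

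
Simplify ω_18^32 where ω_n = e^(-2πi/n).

Since ω_18^18 = 1, powers reduce modulo 18.
32 mod 18 = 14
So ω_18^32 = ω_18^14 = e^(-2πi·14/18)

ω_18^32 = ω_18^14 = 0.1736+0.9848i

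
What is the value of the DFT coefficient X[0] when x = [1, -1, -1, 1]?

X[0] = Σ(n=0 to 3) x[n] · ω_4^0 = Σ x[n]
= (1) + (-1) + (-1) + (1)

X[0] = 0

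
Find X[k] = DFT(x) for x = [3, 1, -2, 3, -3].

X[k] = Σ(n=0 to 4) x[n] · ω_5^(nk)
where ω_5 = e^(-2πi/5)

Computing each X[k]:
X[0] = 2
X[1] = 1.5729-0.8653i
X[2] = 4.9271-7.1064i
X[3] = 4.9271+7.1064i
X[4] = 1.5729+0.8653i

X = [2, 1.5729-0.8653i, 4.9271-7.1064i, 4.9271+7.1064i, 1.5729+0.8653i]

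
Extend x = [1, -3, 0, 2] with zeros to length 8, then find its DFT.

Original 4-point DFT: [0, 1+5i, 2, 1-5i]
Zero-padded 8-point DFT provides frequency interpolation.

DFT_8([x, 0, ...]) = [0, -2.5355+0.7071i, 1+5i, 4.5355+0.7071i, 2, 4.5355-0.7071i, 1-5i, -2.5355-0.7071i]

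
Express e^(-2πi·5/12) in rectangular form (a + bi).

ω_12^5 = e^(-2πi·5/12)
= cos(-2π·5/12) + i·sin(-2π·5/12)
= cos(-10π/12) + i·sin(-10π/12)

ω_12^5 = cos(-10π/12) + i·sin(-10π/12) = -0.8660-0.5000i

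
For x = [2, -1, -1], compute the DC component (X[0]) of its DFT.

X[0] = Σ(n=0 to 2) x[n] · ω_3^0 = Σ x[n]
= (2) + (-1) + (-1)

X[0] = 0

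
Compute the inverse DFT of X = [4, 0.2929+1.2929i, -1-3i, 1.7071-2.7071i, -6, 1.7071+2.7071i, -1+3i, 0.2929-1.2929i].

x[n] = (1/8) Σ(k=0 to 7) X[k] · e^(2πikn/8)

Computing each x[n]:
x[0] = 0
x[1] = 2
x[2] = -1
x[3] = 1
x[4] = -1
x[5] = 2
x[6] = 1
x[7] = 0

x = [0, 2, -1, 1, -1, 2, 1, 0]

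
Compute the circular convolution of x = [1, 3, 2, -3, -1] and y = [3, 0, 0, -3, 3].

(x ⊛ y)[n] = Σ(m=0 to 4) x[m] · y[(n-m) mod 5]

Computing each output sample:
(x ⊛ y)[0] = 6
(x ⊛ y)[1] = 24
(x ⊛ y)[2] = 0
(x ⊛ y)[3] = -15
(x ⊛ y)[4] = -9

x ⊛ y = [6, 24, 0, -15, -9]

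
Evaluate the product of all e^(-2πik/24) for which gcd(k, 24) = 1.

The primitive 24th roots of unity are ω_24^k for k coprime to 24: k ∈ {1, 5, 7, 11, 13, 17, 19, 23}
Their product equals the constant term of the cyclotomic polynomial Φ_24(x) up to sign.
For n ≥ 3, the product of all primitive nth roots of unity is 1. (For n=1 it is 1; for n=2 it is -1.)

1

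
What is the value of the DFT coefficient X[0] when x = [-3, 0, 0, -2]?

X[0] = Σ(n=0 to 3) x[n] · ω_4^0 = Σ x[n]
= (-3) + (0) + (0) + (-2)

X[0] = -5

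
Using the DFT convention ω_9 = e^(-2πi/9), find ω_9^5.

ω_9^5 = e^(-2πi·5/9)
= cos(-2π·5/9) + i·sin(-2π·5/9)
= cos(-10π/9) + i·sin(-10π/9)

ω_9^5 = cos(-10π/9) + i·sin(-10π/9) = -0.9397+0.3420i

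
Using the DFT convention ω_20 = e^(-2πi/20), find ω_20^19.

ω_20^19 = e^(-2πi·19/20)
= cos(-2π·19/20) + i·sin(-2π·19/20)
= cos(-38π/20) + i·sin(-38π/20)

ω_20^19 = cos(-38π/20) + i·sin(-38π/20) = 0.9511+0.3090i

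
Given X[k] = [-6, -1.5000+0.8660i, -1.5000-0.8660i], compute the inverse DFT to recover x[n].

x[n] = (1/3) Σ(k=0 to 2) X[k] · e^(2πikn/3)

Computing each x[n]:
x[0] = -3
x[1] = -2
x[2] = -1

x = [-3, -2, -1]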